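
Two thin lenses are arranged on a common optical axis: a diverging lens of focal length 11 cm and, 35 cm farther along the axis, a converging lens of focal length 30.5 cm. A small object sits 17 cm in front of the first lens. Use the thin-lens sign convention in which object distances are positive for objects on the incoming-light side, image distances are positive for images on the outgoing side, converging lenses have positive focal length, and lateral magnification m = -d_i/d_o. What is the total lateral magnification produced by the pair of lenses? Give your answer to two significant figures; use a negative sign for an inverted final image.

-1.1

Lens 1: 1/d_i1 = 1/f_1 - 1/d_o1 = 1/(-11) - 1/17 = -0.14973 cm^-1, so d_i1 = -6.679 cm.
m_1 = -(-6.679)/17 = 0.3929.
The intermediate image is virtual, 6.679 cm to the left of lens 1, so d_o2 = L - d_i1 = 35 - (-6.679) = 41.679 cm.
Lens 2: 1/d_i2 = 1/f_2 - 1/d_o2 = 1/30.5 - 1/(41.679) = 0.00879 cm^-1, so d_i2 = 113.717 cm.
m_2 = -(113.717)/(41.679) = -2.7284.
The system's lateral magnification is m_1 m_2 = (0.3929)(-2.7284) = -1.0719.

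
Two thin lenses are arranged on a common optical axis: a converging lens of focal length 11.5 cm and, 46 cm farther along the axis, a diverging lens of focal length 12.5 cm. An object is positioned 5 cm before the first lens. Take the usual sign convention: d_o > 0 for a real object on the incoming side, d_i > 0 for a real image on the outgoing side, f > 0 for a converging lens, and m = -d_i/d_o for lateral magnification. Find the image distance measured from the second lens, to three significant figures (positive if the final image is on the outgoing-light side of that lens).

Lens 1: 1/d_i1 = 1/f_1 - 1/d_o1 = 1/11.5 - 1/5 = -0.11304 cm^-1, so d_i1 = -8.846 cm.
The intermediate image is virtual, 8.846 cm to the left of lens 1, so d_o2 = L - d_i1 = 46 - (-8.846) = 54.846 cm.
Lens 2: 1/d_i2 = 1/f_2 - 1/d_o2 = 1/(-12.5) - 1/(54.846) = -0.09823 cm^-1, so d_i2 = -10.180 cm.

-10.2 cm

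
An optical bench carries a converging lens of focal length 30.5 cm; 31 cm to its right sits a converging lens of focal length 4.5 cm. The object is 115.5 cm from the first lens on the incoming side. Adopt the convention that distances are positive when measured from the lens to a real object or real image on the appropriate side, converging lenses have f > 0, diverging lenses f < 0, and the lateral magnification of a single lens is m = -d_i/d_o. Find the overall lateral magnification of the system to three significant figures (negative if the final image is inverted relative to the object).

First lens: d_i1 = 1/(1/30.5 - 1/115.5) = 41.444 cm.
m_1 = -(41.444)/115.5 = -0.3588.
This image would form 41.444 cm past lens 1, i.e. 10.444 cm beyond lens 2, so it is a virtual object for lens 2: d_o2 = 31 - 41.444 = -10.444 cm.
Second lens: d_i2 = 1/(1/4.5 - 1/(-10.444)) = 3.145 cm.
m_2 = -(3.145)/(-10.444) = 0.3011.
Total m = m_1 x m_2 = (-0.3588)(0.3011) = -0.1080.

-0.108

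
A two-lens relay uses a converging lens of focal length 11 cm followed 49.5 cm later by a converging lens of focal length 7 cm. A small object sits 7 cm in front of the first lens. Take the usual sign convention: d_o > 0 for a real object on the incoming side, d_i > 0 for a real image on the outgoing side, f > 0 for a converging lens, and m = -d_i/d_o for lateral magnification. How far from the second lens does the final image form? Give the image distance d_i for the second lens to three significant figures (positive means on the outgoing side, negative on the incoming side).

First lens: d_i1 = 1/(1/11 - 1/7) = -19.250 cm.
With d_i1 < 0 the first image is virtual and lies on the object side; the object distance for lens 2 is d_o2 = 49.5 - (-19.250) = 68.750 cm.
Second lens: d_i2 = 1/(1/7 - 1/(68.750)) = 7.794 cm.

7.79 cm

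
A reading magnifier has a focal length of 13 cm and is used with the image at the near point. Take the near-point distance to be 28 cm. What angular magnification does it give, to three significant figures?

3.15

M = 1 + D/f = 1 + 28/13 = 3.154.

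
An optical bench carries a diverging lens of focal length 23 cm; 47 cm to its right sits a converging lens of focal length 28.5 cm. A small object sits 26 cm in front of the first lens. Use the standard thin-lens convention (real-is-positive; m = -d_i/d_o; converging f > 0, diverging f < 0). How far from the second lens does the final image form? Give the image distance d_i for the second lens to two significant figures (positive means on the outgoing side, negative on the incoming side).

Applying the thin-lens equation to the first lens, 1/(-23) = 1/26 + 1/d_i1, which gives d_i1 = -12.204 cm.
The intermediate image is virtual, 12.204 cm to the left of lens 1, so d_o2 = L - d_i1 = 47 - (-12.204) = 59.204 cm.
Applying the thin-lens equation again with f_2 = 28.5 cm and d_o2 = 59.204 cm gives d_i2 = 54.954 cm.

55 cm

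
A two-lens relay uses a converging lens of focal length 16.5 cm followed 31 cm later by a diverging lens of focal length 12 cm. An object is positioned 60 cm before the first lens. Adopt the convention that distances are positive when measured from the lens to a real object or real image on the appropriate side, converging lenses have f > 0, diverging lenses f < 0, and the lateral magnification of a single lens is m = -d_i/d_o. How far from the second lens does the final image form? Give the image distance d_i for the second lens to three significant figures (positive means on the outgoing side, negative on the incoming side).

First lens: d_i1 = 1/(1/16.5 - 1/60) = 22.759 cm.
The intermediate image is 22.759 cm to the right of lens 1, so d_o2 = L - d_i1 = 31 - 22.759 = 8.241 cm.
Second lens: d_i2 = 1/(1/(-12) - 1/(8.241)) = -4.886 cm.

-4.89 cm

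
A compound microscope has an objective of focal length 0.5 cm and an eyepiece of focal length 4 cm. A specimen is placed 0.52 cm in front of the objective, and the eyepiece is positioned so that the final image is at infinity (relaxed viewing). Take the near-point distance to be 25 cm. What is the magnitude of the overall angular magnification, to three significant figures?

156

Objective: 1/d_i = 1/f_obj - 1/d_o = 1/0.5 - 1/0.52 = 0.07692 cm^-1, so d_i = 13.000 cm.
m_obj = -d_i/d_o = -13.000/0.52 = -25.000.
Eyepiece angular magnification (image at infinity): M_eye = D/f_e = 25/4 = 6.250.
Overall M = m_obj x M_eye = (-25.000)(6.250) = -156.25.
|M| = 156.25.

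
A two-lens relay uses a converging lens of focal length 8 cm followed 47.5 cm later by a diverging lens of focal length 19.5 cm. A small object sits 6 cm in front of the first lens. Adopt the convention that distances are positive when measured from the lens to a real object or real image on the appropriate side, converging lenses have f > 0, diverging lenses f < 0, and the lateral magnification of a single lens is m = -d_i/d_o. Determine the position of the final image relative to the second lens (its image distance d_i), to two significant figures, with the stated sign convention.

-15 cm

First lens: d_i1 = 1/(1/8 - 1/6) = -24.000 cm.
With d_i1 < 0 the first image is virtual and lies on the object side; the object distance for lens 2 is d_o2 = 47.5 - (-24.000) = 71.500 cm.
Second lens: d_i2 = 1/(1/(-19.5) - 1/(71.500)) = -15.321 cm.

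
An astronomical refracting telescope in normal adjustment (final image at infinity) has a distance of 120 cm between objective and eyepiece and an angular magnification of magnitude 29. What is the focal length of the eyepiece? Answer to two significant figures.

4.0 cm

In normal adjustment the tube length equals f_obj + f_eye and |M| = f_obj/f_eye.
So f_obj = 29 f_eye and 29 f_eye + f_eye = 120 cm, giving f_eye = 120/30 = 4.000 cm and f_obj = 116.000 cm.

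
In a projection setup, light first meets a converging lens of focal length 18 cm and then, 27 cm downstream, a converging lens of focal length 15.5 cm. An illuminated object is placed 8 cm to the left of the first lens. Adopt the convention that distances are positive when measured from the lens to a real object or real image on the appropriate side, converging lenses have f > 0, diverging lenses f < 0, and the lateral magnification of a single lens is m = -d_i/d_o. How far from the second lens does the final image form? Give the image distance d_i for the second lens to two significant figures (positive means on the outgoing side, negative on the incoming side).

First lens: d_i1 = 1/(1/18 - 1/8) = -14.400 cm.
With d_i1 < 0 the first image is virtual and lies on the object side; the object distance for lens 2 is d_o2 = 27 - (-14.400) = 41.400 cm.
Second lens: d_i2 = 1/(1/15.5 - 1/(41.400)) = 24.776 cm.

25 cm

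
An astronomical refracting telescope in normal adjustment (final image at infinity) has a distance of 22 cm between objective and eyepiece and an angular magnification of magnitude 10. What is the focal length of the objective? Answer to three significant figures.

20.0 cm

In normal adjustment the tube length equals f_obj + f_eye and |M| = f_obj/f_eye.
So f_obj = 10 f_eye and 10 f_eye + f_eye = 22 cm, giving f_eye = 22/11 = 2.000 cm and f_obj = 20.000 cm.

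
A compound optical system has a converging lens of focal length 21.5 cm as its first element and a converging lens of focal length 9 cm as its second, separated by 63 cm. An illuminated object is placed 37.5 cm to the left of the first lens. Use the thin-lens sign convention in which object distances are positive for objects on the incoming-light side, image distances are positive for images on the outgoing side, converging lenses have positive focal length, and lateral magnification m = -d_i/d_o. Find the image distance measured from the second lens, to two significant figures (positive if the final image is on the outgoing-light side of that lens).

First lens: d_i1 = 1/(1/21.5 - 1/37.5) = 50.391 cm.
That image sits 12.609 cm in front of the second lens, so d_o2 = 12.609 cm.
Second lens: d_i2 = 1/(1/9 - 1/(12.609)) = 31.442 cm.

31 cm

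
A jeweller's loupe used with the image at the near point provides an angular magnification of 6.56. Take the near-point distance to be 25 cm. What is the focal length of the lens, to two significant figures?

4.5 cm

For the image at the near point, M = 1 + D/f.
f = D/(M - 1) = 25/(6.56 - 1) = 4.496 cm.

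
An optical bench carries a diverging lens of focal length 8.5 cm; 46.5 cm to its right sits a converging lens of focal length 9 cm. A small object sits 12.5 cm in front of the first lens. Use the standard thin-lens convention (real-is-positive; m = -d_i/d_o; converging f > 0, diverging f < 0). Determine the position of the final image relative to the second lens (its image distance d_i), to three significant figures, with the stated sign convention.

10.9 cm

First lens: d_i1 = 1/(1/(-8.5) - 1/12.5) = -5.060 cm.
The intermediate image is virtual, 5.060 cm to the left of lens 1, so d_o2 = L - d_i1 = 46.5 - (-5.060) = 51.560 cm.
Second lens: d_i2 = 1/(1/9 - 1/(51.560)) = 10.903 cm.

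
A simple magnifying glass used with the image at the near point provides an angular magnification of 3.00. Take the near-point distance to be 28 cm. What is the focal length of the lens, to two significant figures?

For the image at the near point, M = 1 + D/f.
f = D/(M - 1) = 28/(3.0 - 1) = 14.000 cm.

14 cm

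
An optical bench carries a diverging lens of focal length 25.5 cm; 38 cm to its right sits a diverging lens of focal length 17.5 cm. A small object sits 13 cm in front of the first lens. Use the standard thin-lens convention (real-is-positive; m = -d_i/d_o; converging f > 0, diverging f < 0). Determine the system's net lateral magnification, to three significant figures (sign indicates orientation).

Applying the thin-lens equation to the first lens, 1/(-25.5) = 1/13 + 1/d_i1, which gives d_i1 = -8.610 cm.
Its lateral magnification is m_1 = -d_i1/d_o1 = -(-8.610)/13 = 0.6623.
With d_i1 < 0 the first image is virtual and lies on the object side; the object distance for lens 2 is d_o2 = 38 - (-8.610) = 46.610 cm.
Applying the thin-lens equation again with f_2 = -17.5 cm and d_o2 = 46.610 cm gives d_i2 = -12.723 cm.
m_2 = -(-12.723)/(46.610) = 0.2730.
Overall magnification: m = m_1 m_2 = 0.1808.

0.181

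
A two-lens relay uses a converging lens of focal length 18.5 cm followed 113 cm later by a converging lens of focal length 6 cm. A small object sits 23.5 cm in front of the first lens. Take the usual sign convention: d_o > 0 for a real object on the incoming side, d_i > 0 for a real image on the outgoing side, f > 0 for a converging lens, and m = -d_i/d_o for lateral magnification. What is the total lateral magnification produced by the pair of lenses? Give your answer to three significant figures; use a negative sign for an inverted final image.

Applying the thin-lens equation to the first lens, 1/18.5 = 1/23.5 + 1/d_i1, which gives d_i1 = 86.950 cm.
Its lateral magnification is m_1 = -d_i1/d_o1 = -(86.950)/23.5 = -3.7000.
Object distance for lens 2: d_o2 = 113 - 86.950 = 26.050 cm.
Applying the thin-lens equation again with f_2 = 6 cm and d_o2 = 26.050 cm gives d_i2 = 7.796 cm.
m_2 = -(7.796)/(26.050) = -0.2993.
The system's lateral magnification is m_1 m_2 = (-3.7000)(-0.2993) = 1.1072.

1.11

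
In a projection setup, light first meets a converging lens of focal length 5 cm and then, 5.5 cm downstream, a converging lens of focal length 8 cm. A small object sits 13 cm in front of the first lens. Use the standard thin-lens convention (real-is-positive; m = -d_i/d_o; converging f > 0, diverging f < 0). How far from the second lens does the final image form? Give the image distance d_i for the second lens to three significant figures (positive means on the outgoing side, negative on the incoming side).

1.98 cm

Applying the thin-lens equation to the first lens, 1/5 = 1/13 + 1/d_i1, which gives d_i1 = 8.125 cm.
Since 8.125 cm > 5.5 cm, the first image lies past the second lens and serves as a virtual object: d_o2 = L - d_i1 = -2.625 cm.
Applying the thin-lens equation again with f_2 = 8 cm and d_o2 = -2.625 cm gives d_i2 = 1.976 cm.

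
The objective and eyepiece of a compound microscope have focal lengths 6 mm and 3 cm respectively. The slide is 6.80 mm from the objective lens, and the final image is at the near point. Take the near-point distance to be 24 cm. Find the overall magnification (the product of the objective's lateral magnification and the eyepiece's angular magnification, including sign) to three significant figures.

-67.5

Convert to cm: f_obj = 6 mm = 0.6 cm; d_o = 6.80 mm = 0.68 cm.
Objective: 1/d_i = 1/f_obj - 1/d_o = 1/0.6 - 1/0.68 = 0.19608 cm^-1, so d_i = 5.100 cm.
m_obj = -d_i/d_o = -5.100/0.68 = -7.500.
Eyepiece angular magnification (image at near point): M_eye = 1 + D/f_e = 1 + 24/3 = 9.000.
Overall M = m_obj x M_eye = (-7.500)(9.000) = -67.50.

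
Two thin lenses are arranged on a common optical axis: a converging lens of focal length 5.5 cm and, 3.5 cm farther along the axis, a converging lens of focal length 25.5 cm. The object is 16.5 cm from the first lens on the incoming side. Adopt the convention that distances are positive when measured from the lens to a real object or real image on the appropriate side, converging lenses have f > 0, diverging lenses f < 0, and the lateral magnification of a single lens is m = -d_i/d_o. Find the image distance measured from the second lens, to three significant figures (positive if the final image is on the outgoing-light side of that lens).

4.00 cm

Applying the thin-lens equation to the first lens, 1/5.5 = 1/16.5 + 1/d_i1, which gives d_i1 = 8.250 cm.
This image would form 8.250 cm past lens 1, i.e. 4.750 cm beyond lens 2, so it is a virtual object for lens 2: d_o2 = 3.5 - 8.250 = -4.750 cm.
Applying the thin-lens equation again with f_2 = 25.5 cm and d_o2 = -4.750 cm gives d_i2 = 4.004 cm.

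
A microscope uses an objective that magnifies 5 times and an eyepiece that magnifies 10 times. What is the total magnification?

50

The overall magnification of a compound microscope is the product of the objective and eyepiece magnifications:
M = M_obj x M_eye = 5 x 10 = 50.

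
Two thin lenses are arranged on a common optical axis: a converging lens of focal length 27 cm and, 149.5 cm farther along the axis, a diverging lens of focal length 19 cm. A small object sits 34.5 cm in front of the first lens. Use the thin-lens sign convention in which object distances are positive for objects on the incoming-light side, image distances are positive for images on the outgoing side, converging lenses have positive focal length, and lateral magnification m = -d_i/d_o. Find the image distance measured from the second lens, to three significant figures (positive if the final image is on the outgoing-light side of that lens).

-10.9 cm

Applying the thin-lens equation to the first lens, 1/27 = 1/34.5 + 1/d_i1, which gives d_i1 = 124.200 cm.
That image sits 25.300 cm in front of the second lens, so d_o2 = 25.300 cm.
Applying the thin-lens equation again with f_2 = -19 cm and d_o2 = 25.300 cm gives d_i2 = -10.851 cm.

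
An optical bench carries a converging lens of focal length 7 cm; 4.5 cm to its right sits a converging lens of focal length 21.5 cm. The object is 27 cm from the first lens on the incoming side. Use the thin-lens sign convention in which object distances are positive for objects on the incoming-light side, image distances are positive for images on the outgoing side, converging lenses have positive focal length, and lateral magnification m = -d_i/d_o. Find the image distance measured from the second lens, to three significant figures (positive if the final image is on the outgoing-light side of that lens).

4.02 cm

Applying the thin-lens equation to the first lens, 1/7 = 1/27 + 1/d_i1, which gives d_i1 = 9.450 cm.
Since 9.450 cm > 4.5 cm, the first image lies past the second lens and serves as a virtual object: d_o2 = L - d_i1 = -4.950 cm.
Applying the thin-lens equation again with f_2 = 21.5 cm and d_o2 = -4.950 cm gives d_i2 = 4.024 cm.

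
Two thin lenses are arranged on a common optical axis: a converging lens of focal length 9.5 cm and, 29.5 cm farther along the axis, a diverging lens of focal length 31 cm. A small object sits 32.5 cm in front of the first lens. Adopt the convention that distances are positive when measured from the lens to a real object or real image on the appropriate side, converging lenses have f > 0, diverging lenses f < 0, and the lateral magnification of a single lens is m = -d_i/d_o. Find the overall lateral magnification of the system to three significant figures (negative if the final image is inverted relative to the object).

-0.272

Applying the thin-lens equation to the first lens, 1/9.5 = 1/32.5 + 1/d_i1, which gives d_i1 = 13.424 cm.
Its lateral magnification is m_1 = -d_i1/d_o1 = -(13.424)/32.5 = -0.4130.
That image sits 16.076 cm in front of the second lens, so d_o2 = 16.076 cm.
Applying the thin-lens equation again with f_2 = -31 cm and d_o2 = 16.076 cm gives d_i2 = -10.586 cm.
m_2 = -(-10.586)/(16.076) = 0.6585.
Total m = m_1 x m_2 = (-0.4130)(0.6585) = -0.2720.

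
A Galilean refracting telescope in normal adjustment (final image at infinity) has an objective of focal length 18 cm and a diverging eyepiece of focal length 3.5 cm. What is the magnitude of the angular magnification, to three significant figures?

|M| = f_obj/|f_eye| = 18/3.5 = 5.143.

5.14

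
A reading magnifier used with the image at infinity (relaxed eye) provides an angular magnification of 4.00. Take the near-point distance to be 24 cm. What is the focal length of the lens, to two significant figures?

6.0 cm

For the image at infinity, M = D/f.
f = D/M = 24/4.0 = 6.000 cm.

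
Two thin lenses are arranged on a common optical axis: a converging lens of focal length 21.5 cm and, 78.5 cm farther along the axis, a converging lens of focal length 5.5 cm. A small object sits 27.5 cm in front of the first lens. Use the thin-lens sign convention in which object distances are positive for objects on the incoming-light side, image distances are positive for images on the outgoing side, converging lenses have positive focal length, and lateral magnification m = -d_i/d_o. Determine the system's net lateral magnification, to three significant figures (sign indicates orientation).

-0.772

Applying the thin-lens equation to the first lens, 1/21.5 = 1/27.5 + 1/d_i1, which gives d_i1 = 98.542 cm.
Its lateral magnification is m_1 = -d_i1/d_o1 = -(98.542)/27.5 = -3.5833.
Since 98.542 cm > 78.5 cm, the first image lies past the second lens and serves as a virtual object: d_o2 = L - d_i1 = -20.042 cm.
Applying the thin-lens equation again with f_2 = 5.5 cm and d_o2 = -20.042 cm gives d_i2 = 4.316 cm.
m_2 = -(4.316)/(-20.042) = 0.2153.
Overall magnification: m = m_1 m_2 = -0.7716.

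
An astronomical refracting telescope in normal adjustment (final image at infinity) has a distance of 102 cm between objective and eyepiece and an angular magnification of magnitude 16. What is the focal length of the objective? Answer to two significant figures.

In normal adjustment the tube length equals f_obj + f_eye and |M| = f_obj/f_eye.
So f_obj = 16 f_eye and 16 f_eye + f_eye = 102 cm, giving f_eye = 102/17 = 6.000 cm and f_obj = 96.000 cm.

96 cm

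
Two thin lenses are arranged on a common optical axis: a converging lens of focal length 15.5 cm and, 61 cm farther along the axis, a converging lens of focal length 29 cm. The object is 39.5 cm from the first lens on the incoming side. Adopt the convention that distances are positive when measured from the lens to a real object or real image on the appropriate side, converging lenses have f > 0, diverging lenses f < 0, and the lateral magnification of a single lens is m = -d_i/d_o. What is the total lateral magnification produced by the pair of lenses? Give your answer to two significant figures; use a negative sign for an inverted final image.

2.9

First lens: d_i1 = 1/(1/15.5 - 1/39.5) = 25.510 cm.
m_1 = -(25.510)/39.5 = -0.6458.
That image sits 35.490 cm in front of the second lens, so d_o2 = 35.490 cm.
Second lens: d_i2 = 1/(1/29 - 1/(35.490)) = 158.592 cm.
m_2 = -(158.592)/(35.490) = -4.4687.
Total m = m_1 x m_2 = (-0.6458)(-4.4687) = 2.8860.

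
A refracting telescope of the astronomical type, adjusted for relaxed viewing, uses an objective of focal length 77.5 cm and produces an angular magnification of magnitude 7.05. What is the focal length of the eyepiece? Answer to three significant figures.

|M| = f_obj/f_eye, so f_eye = f_obj/|M| = 77.5/7.05 = 10.993 cm.

11.0 cm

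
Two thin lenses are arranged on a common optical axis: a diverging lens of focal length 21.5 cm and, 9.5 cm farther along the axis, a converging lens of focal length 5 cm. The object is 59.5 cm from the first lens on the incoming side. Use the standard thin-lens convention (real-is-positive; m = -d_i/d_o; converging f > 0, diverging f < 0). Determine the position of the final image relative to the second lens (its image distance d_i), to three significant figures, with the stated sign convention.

6.23 cm

Applying the thin-lens equation to the first lens, 1/(-21.5) = 1/59.5 + 1/d_i1, which gives d_i1 = -15.793 cm.
The intermediate image is virtual, 15.793 cm to the left of lens 1, so d_o2 = L - d_i1 = 9.5 - (-15.793) = 25.293 cm.
Applying the thin-lens equation again with f_2 = 5 cm and d_o2 = 25.293 cm gives d_i2 = 6.232 cm.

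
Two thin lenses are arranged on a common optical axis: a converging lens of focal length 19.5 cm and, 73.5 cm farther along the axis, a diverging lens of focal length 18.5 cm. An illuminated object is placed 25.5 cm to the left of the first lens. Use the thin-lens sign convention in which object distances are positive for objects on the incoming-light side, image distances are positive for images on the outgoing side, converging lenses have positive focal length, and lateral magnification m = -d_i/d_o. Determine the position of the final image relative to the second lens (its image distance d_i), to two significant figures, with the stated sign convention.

First lens: d_i1 = 1/(1/19.5 - 1/25.5) = 82.875 cm.
Since 82.875 cm > 73.5 cm, the first image lies past the second lens and serves as a virtual object: d_o2 = L - d_i1 = -9.375 cm.
Second lens: d_i2 = 1/(1/(-18.5) - 1/(-9.375)) = 19.007 cm.

19 cm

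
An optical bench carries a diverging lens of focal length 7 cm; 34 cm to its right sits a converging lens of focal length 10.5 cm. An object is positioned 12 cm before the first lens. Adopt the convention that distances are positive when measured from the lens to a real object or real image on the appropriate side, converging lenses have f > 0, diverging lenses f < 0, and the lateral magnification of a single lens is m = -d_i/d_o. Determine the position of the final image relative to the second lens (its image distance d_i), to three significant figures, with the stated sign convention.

14.4 cm

Applying the thin-lens equation to the first lens, 1/(-7) = 1/12 + 1/d_i1, which gives d_i1 = -4.421 cm.
With d_i1 < 0 the first image is virtual and lies on the object side; the object distance for lens 2 is d_o2 = 34 - (-4.421) = 38.421 cm.
Applying the thin-lens equation again with f_2 = 10.5 cm and d_o2 = 38.421 cm gives d_i2 = 14.449 cm.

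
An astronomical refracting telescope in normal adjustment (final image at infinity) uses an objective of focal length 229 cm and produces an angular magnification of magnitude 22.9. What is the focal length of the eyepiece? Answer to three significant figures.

10.0 cm

|M| = f_obj/f_eye, so f_eye = f_obj/|M| = 229/22.9 = 10.000 cm.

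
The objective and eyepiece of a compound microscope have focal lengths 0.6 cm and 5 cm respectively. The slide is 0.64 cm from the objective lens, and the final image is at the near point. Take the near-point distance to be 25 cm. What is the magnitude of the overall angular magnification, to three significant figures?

Objective: 1/d_i = 1/f_obj - 1/d_o = 1/0.6 - 1/0.64 = 0.10417 cm^-1, so d_i = 9.600 cm.
m_obj = -d_i/d_o = -9.600/0.64 = -15.000.
Eyepiece angular magnification (image at near point): M_eye = 1 + D/f_e = 1 + 25/5 = 6.000.
Overall M = m_obj x M_eye = (-15.000)(6.000) = -90.00.
|M| = 90.00.

90.0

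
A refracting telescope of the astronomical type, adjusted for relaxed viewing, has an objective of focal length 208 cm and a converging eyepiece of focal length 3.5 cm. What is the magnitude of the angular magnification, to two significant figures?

59

|M| = f_obj/|f_eye| = 208/3.5 = 59.429.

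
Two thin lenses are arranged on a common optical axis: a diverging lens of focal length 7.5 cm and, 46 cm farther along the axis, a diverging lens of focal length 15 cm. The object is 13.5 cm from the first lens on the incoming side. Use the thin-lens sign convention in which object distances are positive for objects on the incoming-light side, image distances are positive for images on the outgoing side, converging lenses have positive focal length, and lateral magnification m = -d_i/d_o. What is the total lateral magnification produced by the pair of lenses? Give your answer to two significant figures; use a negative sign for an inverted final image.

0.081

Lens 1: 1/d_i1 = 1/f_1 - 1/d_o1 = 1/(-7.5) - 1/13.5 = -0.20741 cm^-1, so d_i1 = -4.821 cm.
m_1 = -(-4.821)/13.5 = 0.3571.
The intermediate image is virtual, 4.821 cm to the left of lens 1, so d_o2 = L - d_i1 = 46 - (-4.821) = 50.821 cm.
Lens 2: 1/d_i2 = 1/f_2 - 1/d_o2 = 1/(-15) - 1/(50.821) = -0.08634 cm^-1, so d_i2 = -11.582 cm.
m_2 = -(-11.582)/(50.821) = 0.2279.
The system's lateral magnification is m_1 m_2 = (0.3571)(0.2279) = 0.0814.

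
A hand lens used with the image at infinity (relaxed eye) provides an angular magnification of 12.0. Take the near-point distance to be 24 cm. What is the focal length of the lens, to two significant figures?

For the image at infinity, M = D/f.
f = D/M = 24/12.0 = 2.000 cm.

2.0 cm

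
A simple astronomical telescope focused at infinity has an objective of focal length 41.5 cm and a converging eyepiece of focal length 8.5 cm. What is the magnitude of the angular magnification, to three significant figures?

|M| = f_obj/|f_eye| = 41.5/8.5 = 4.882.

4.88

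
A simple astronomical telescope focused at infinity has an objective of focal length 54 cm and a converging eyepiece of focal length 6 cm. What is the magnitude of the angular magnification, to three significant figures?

9.00

|M| = f_obj/|f_eye| = 54/6 = 9.000.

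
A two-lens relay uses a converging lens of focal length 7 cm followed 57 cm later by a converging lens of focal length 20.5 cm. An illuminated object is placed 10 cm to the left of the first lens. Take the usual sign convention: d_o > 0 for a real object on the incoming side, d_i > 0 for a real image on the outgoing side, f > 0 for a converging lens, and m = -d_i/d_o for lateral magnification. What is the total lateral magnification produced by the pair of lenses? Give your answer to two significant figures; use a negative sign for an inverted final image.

3.6

First lens: d_i1 = 1/(1/7 - 1/10) = 23.333 cm.
m_1 = -(23.333)/10 = -2.3333.
That image sits 33.667 cm in front of the second lens, so d_o2 = 33.667 cm.
Second lens: d_i2 = 1/(1/20.5 - 1/(33.667)) = 52.418 cm.
m_2 = -(52.418)/(33.667) = -1.5570.
Overall magnification: m = m_1 m_2 = 3.6329.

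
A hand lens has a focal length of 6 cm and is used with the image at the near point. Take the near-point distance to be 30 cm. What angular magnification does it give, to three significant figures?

6.00

M = 1 + D/f = 1 + 30/6 = 6.000.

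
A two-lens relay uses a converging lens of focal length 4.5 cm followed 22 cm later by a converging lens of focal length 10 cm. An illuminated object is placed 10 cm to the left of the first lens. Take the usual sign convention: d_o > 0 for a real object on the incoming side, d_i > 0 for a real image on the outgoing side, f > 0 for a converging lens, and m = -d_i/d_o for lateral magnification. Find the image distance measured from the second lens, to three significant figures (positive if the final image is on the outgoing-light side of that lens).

36.2 cm

First lens: d_i1 = 1/(1/4.5 - 1/10) = 8.182 cm.
The intermediate image is 8.182 cm to the right of lens 1, so d_o2 = L - d_i1 = 22 - 8.182 = 13.818 cm.
Second lens: d_i2 = 1/(1/10 - 1/(13.818)) = 36.190 cm.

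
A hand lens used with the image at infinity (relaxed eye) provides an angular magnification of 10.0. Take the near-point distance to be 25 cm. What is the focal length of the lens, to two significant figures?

2.5 cm

For the image at infinity, M = D/f.
f = D/M = 25/10.0 = 2.500 cm.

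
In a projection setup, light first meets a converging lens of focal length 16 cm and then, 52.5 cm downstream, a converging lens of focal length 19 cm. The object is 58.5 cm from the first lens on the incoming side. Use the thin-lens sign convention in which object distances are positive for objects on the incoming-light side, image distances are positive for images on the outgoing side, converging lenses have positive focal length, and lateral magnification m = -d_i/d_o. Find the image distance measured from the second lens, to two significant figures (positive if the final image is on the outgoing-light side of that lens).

Lens 1: 1/d_i1 = 1/f_1 - 1/d_o1 = 1/16 - 1/58.5 = 0.04541 cm^-1, so d_i1 = 22.024 cm.
The intermediate image is 22.024 cm to the right of lens 1, so d_o2 = L - d_i1 = 52.5 - 22.024 = 30.476 cm.
Lens 2: 1/d_i2 = 1/f_2 - 1/d_o2 = 1/19 - 1/(30.476) = 0.01982 cm^-1, so d_i2 = 50.456 cm.

50 cm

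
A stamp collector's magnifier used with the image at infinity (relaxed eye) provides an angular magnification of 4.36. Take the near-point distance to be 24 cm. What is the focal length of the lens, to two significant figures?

5.5 cm

For the image at infinity, M = D/f.
f = D/M = 24/4.36 = 5.505 cm.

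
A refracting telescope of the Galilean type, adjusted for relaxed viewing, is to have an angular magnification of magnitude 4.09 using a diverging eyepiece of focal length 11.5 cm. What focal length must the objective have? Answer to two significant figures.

|M| = f_obj/|f_eye|, so f_obj = |M| x |f_eye| = 4.09 x 11.5 = 47.035 cm.

47 cm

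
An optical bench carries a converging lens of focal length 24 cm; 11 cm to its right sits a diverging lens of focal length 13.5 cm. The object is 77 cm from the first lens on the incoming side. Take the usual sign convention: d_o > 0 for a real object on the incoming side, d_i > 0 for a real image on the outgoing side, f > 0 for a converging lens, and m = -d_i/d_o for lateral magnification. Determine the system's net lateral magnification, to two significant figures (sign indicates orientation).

0.59

First lens: d_i1 = 1/(1/24 - 1/77) = 34.868 cm.
m_1 = -(34.868)/77 = -0.4528.
Since 34.868 cm > 11 cm, the first image lies past the second lens and serves as a virtual object: d_o2 = L - d_i1 = -23.868 cm.
Second lens: d_i2 = 1/(1/(-13.5) - 1/(-23.868)) = -31.078 cm.
m_2 = -(-31.078)/(-23.868) = -1.3021.
The system's lateral magnification is m_1 m_2 = (-0.4528)(-1.3021) = 0.5896.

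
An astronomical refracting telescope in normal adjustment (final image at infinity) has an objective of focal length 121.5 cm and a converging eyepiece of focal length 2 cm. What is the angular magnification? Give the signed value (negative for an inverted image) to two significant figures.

-61

M = -f_obj/f_eye = -121.5/(2) = -60.750.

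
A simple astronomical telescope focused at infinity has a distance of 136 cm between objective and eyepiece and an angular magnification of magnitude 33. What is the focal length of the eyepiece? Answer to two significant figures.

In normal adjustment the tube length equals f_obj + f_eye and |M| = f_obj/f_eye.
So f_obj = 33 f_eye and 33 f_eye + f_eye = 136 cm, giving f_eye = 136/34 = 4.000 cm and f_obj = 132.000 cm.

4.0 cm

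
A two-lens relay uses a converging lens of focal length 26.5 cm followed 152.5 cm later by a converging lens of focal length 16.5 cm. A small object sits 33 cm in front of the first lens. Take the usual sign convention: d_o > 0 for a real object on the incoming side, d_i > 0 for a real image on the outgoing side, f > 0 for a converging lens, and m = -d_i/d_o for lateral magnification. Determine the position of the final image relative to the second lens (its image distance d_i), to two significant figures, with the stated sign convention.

200 cm

Applying the thin-lens equation to the first lens, 1/26.5 = 1/33 + 1/d_i1, which gives d_i1 = 134.538 cm.
Object distance for lens 2: d_o2 = 152.5 - 134.538 = 17.962 cm.
Applying the thin-lens equation again with f_2 = 16.5 cm and d_o2 = 17.962 cm gives d_i2 = 202.776 cm.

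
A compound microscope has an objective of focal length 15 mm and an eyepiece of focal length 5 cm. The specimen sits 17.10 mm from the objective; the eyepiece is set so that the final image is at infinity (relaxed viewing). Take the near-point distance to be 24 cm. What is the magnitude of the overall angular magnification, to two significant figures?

Convert to cm: f_obj = 15 mm = 1.5 cm; d_o = 17.10 mm = 1.71 cm.
Objective: 1/d_i = 1/f_obj - 1/d_o = 1/1.5 - 1/1.71 = 0.08187 cm^-1, so d_i = 12.214 cm.
m_obj = -d_i/d_o = -12.214/1.71 = -7.143.
Eyepiece angular magnification (image at infinity): M_eye = D/f_e = 24/5 = 4.800.
Overall M = m_obj x M_eye = (-7.143)(4.800) = -34.29.
|M| = 34.29.

34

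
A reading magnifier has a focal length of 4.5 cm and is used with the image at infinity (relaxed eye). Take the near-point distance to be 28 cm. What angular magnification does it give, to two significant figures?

M = D/f = 28/4.5 = 6.222.

6.2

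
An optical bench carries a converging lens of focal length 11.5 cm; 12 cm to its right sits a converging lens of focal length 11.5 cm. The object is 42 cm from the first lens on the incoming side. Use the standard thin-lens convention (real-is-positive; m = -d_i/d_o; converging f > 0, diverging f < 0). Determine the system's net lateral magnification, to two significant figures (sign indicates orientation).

-0.28

First lens: d_i1 = 1/(1/11.5 - 1/42) = 15.836 cm.
m_1 = -(15.836)/42 = -0.3770.
Since 15.836 cm > 12 cm, the first image lies past the second lens and serves as a virtual object: d_o2 = L - d_i1 = -3.836 cm.
Second lens: d_i2 = 1/(1/11.5 - 1/(-3.836)) = 2.877 cm.
m_2 = -(2.877)/(-3.836) = 0.7499.
Total m = m_1 x m_2 = (-0.3770)(0.7499) = -0.2827.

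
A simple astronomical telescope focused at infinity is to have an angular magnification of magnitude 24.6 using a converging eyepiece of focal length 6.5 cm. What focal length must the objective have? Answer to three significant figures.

160 cm

|M| = f_obj/|f_eye|, so f_obj = |M| x |f_eye| = 24.6 x 6.5 = 159.900 cm.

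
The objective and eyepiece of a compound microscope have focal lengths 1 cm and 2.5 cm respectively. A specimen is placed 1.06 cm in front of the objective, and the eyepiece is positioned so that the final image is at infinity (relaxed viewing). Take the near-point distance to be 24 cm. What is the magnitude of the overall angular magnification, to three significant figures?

160

Objective: 1/d_i = 1/f_obj - 1/d_o = 1/1 - 1/1.06 = 0.05660 cm^-1, so d_i = 17.667 cm.
m_obj = -d_i/d_o = -17.667/1.06 = -16.667.
Eyepiece angular magnification (image at infinity): M_eye = D/f_e = 24/2.5 = 9.600.
Overall M = m_obj x M_eye = (-16.667)(9.600) = -160.00.
|M| = 160.00.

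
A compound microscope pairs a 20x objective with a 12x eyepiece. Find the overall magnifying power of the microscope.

The overall magnification of a compound microscope is the product of the objective and eyepiece magnifications:
M = M_obj x M_eye = 20 x 12 = 240.

240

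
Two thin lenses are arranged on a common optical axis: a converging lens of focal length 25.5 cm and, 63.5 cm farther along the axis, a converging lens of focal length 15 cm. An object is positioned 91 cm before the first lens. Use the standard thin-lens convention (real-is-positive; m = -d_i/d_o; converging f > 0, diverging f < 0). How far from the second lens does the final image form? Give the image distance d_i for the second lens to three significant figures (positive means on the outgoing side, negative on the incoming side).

Lens 1: 1/d_i1 = 1/f_1 - 1/d_o1 = 1/25.5 - 1/91 = 0.02823 cm^-1, so d_i1 = 35.427 cm.
That image sits 28.073 cm in front of the second lens, so d_o2 = 28.073 cm.
Lens 2: 1/d_i2 = 1/f_2 - 1/d_o2 = 1/15 - 1/(28.073) = 0.03104 cm^-1, so d_i2 = 32.212 cm.

32.2 cm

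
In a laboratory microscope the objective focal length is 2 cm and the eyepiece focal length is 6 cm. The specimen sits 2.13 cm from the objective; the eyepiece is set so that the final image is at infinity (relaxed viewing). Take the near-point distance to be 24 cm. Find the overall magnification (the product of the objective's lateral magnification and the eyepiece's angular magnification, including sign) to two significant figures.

Objective: 1/d_i = 1/f_obj - 1/d_o = 1/2 - 1/2.13 = 0.03052 cm^-1, so d_i = 32.769 cm.
m_obj = -d_i/d_o = -32.769/2.13 = -15.385.
Eyepiece angular magnification (image at infinity): M_eye = D/f_e = 24/6 = 4.000.
Overall M = m_obj x M_eye = (-15.385)(4.000) = -61.54.

-62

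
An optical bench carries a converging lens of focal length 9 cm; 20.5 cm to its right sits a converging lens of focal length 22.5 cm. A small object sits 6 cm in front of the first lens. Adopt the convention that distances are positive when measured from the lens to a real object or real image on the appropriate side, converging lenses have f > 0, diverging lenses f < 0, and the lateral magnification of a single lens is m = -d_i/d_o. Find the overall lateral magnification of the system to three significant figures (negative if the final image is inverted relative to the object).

-4.22

Applying the thin-lens equation to the first lens, 1/9 = 1/6 + 1/d_i1, which gives d_i1 = -18.000 cm.
Its lateral magnification is m_1 = -d_i1/d_o1 = -(-18.000)/6 = 3.0000.
The intermediate image is virtual, 18.000 cm to the left of lens 1, so d_o2 = L - d_i1 = 20.5 - (-18.000) = 38.500 cm.
Applying the thin-lens equation again with f_2 = 22.5 cm and d_o2 = 38.500 cm gives d_i2 = 54.141 cm.
m_2 = -(54.141)/(38.500) = -1.4062.
Total m = m_1 x m_2 = (3.0000)(-1.4062) = -4.2188.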